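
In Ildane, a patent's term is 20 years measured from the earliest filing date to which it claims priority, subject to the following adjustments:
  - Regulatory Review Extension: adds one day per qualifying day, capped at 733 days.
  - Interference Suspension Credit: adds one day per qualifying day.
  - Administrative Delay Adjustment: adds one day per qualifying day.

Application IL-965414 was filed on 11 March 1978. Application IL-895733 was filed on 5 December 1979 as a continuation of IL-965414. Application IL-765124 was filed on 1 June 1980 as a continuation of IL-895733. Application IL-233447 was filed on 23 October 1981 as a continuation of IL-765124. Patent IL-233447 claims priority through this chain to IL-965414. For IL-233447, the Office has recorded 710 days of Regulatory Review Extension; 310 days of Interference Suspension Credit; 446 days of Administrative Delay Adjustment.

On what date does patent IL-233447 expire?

March 16, 2002

Earliest priority filing: 11 March 1978.
Base term: 11 March 1978 + 20 years → 11 March 1998.
Regulatory Review Extension: 710 days (within the 733-day cap) → +710 days → 19 February 2000.
Interference Suspension Credit: +310 days → 25 December 2000.
Administrative Delay Adjustment: +446 days → 16 March 2002.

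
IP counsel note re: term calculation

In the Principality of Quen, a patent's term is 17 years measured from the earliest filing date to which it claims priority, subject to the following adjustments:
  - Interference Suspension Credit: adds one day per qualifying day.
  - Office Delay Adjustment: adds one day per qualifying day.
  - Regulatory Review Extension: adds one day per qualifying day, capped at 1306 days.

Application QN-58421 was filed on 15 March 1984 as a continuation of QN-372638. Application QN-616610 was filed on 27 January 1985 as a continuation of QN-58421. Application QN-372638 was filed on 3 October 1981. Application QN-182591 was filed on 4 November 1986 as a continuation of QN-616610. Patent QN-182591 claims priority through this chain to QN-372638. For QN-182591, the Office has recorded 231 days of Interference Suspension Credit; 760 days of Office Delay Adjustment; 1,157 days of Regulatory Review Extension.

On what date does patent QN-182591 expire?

Earliest priority filing: 3 October 1981.
Base term: 3 October 1981 + 17 years → 3 October 1998.
Interference Suspension Credit: +231 days → 22 May 1999.
Office Delay Adjustment: +760 days → 20 June 2001.
Regulatory Review Extension: 1157 days (within the 1306-day cap) → +1157 days → 20 August 2004.

August 20, 2004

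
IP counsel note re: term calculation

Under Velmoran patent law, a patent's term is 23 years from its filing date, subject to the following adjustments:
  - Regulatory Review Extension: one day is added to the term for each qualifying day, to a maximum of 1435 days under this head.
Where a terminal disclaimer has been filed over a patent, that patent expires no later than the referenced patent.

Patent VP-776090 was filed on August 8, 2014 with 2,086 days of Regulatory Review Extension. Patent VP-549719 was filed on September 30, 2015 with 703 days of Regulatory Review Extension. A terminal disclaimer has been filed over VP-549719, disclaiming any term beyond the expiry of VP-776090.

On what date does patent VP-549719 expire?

Natural term of VP-549719:
  Base: filing + 23 years → 30 September 2038.
  Regulatory Review Extension: 703 days (within the 1435-day cap) → +703 days → 2 September 2040.
Expiry of referenced patent VP-776090:
  Base: filing + 23 years → 8 August 2037.
  Regulatory Review Extension: 2086 days claimed exceeds the 1435-day cap, so +1435 days → 13 July 2041.
Terminal disclaimer: VP-549719 expires on the earlier of 2 September 2040 and 13 July 2041.

2040-09-02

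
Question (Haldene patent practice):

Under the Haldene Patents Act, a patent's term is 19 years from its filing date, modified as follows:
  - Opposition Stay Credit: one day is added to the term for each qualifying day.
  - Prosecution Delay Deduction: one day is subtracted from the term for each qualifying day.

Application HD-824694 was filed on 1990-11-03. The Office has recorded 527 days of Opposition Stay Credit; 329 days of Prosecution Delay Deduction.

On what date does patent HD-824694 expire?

May 20, 2010

Base term: filing date + 19 years → 3 November 2009.
Opposition Stay Credit: +527 days → 14 April 2011.
Prosecution Delay Deduction: −329 days → 20 May 2010.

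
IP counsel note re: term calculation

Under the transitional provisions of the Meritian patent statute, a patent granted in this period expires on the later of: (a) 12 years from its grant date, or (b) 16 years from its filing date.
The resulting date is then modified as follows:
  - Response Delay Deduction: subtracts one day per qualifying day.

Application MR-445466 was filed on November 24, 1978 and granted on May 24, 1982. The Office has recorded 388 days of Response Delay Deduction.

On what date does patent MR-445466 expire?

1993-11-01

(a) grant + 12 years → 24 May 1994.
(b) filing + 16 years → 24 November 1994.
Later of the two: 24 November 1994.
Response Delay Deduction: −388 days → 1 November 1993.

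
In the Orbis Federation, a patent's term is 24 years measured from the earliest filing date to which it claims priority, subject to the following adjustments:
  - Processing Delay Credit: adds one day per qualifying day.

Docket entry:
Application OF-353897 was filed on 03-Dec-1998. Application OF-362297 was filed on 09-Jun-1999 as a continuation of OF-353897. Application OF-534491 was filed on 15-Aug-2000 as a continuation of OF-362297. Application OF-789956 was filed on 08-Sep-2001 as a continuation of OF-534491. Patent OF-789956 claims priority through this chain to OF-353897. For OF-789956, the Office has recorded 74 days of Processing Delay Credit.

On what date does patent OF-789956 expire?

2023-02-15

Earliest priority filing: 3 December 1998.
Base term: 3 December 1998 + 24 years → 3 December 2022.
Processing Delay Credit: +74 days → 15 February 2023.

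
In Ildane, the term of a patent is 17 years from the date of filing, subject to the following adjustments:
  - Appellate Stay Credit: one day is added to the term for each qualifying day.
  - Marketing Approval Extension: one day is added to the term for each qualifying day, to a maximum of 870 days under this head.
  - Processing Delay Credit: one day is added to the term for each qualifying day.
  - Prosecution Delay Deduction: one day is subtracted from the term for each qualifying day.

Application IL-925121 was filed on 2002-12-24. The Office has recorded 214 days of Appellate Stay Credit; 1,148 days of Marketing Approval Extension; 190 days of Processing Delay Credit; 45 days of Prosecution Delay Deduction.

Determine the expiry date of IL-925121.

2023-05-06

Base term: filing date + 17 years → 24 December 2019.
Appellate Stay Credit: +214 days → 25 July 2020.
Marketing Approval Extension: 1148 days claimed exceeds the 870-day cap, so +870 days → 12 December 2022.
Processing Delay Credit: +190 days → 20 June 2023.
Prosecution Delay Deduction: −45 days → 6 May 2023.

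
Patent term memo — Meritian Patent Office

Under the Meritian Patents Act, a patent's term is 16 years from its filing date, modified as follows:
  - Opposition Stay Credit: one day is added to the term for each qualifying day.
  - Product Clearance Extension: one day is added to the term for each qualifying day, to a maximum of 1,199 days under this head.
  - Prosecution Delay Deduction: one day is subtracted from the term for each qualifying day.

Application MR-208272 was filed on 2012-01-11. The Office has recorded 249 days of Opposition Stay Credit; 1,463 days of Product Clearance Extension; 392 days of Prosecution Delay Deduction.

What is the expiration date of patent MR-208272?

2030-12-02

Base term: filing date + 16 years → 11 January 2028.
Opposition Stay Credit: +249 days → 16 September 2028.
Product Clearance Extension: 1463 days claimed exceeds the 1199-day cap, so +1199 days → 29 December 2031.
Prosecution Delay Deduction: −392 days → 2 December 2030.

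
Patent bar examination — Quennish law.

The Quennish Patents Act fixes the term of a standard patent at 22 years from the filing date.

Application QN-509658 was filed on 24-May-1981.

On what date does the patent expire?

May 24, 2003

Filing date + 22 years → 24 May 2003.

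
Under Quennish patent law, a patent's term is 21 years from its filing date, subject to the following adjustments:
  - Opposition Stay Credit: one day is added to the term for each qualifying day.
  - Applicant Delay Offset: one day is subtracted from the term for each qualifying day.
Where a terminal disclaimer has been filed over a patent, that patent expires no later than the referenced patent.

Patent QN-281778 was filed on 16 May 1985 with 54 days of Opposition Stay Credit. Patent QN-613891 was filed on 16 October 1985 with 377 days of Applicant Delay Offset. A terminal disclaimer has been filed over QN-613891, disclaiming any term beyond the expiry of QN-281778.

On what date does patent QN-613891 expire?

Natural term of QN-613891:
  Base: filing + 21 years → 16 October 2006.
  Applicant Delay Offset: −377 days → 4 October 2005.
Expiry of referenced patent QN-281778:
  Base: filing + 21 years → 16 May 2006.
  Opposition Stay Credit: +54 days → 9 July 2006.
Terminal disclaimer: QN-613891 expires on the earlier of 4 October 2005 and 9 July 2006.

2005-10-04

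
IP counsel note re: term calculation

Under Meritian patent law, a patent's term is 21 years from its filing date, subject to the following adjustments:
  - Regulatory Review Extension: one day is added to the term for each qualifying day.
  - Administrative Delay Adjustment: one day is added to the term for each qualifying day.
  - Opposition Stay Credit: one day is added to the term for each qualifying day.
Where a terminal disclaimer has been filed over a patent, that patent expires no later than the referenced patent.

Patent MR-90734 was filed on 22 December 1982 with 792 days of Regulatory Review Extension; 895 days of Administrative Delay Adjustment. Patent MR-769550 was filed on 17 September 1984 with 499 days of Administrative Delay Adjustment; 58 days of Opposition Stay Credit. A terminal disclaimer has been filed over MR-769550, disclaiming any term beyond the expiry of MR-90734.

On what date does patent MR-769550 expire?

Natural term of MR-769550:
  Base: filing + 21 years → 17 September 2005.
  Administrative Delay Adjustment: +499 days → 29 January 2007.
  Opposition Stay Credit: +58 days → 28 March 2007.
Expiry of referenced patent MR-90734:
  Base: filing + 21 years → 22 December 2003.
  Regulatory Review Extension: +792 days → 21 February 2006.
  Administrative Delay Adjustment: +895 days → 4 August 2008.
Terminal disclaimer: MR-769550 expires on the earlier of 28 March 2007 and 4 August 2008.

March 28, 2007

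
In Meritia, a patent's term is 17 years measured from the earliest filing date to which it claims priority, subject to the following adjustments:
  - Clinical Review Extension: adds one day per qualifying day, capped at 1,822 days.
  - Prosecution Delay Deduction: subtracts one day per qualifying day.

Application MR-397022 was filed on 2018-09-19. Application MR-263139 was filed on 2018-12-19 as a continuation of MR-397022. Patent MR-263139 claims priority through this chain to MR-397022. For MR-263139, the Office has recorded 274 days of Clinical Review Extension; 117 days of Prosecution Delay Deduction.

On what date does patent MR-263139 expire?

Earliest priority filing: 19 September 2018.
Base term: 19 September 2018 + 17 years → 19 September 2035.
Clinical Review Extension: 274 days (within the 1822-day cap) → +274 days → 19 June 2036.
Prosecution Delay Deduction: −117 days → 23 February 2036.

February 23, 2036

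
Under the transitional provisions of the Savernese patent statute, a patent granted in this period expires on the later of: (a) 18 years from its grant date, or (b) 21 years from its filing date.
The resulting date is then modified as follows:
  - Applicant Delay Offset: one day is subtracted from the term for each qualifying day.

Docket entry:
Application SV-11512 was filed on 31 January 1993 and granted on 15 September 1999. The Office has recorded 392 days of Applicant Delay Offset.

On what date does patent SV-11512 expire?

(a) grant + 18 years → 15 September 2017.
(b) filing + 21 years → 31 January 2014.
Later of the two: 15 September 2017.
Applicant Delay Offset: −392 days → 19 August 2016.

August 19, 2016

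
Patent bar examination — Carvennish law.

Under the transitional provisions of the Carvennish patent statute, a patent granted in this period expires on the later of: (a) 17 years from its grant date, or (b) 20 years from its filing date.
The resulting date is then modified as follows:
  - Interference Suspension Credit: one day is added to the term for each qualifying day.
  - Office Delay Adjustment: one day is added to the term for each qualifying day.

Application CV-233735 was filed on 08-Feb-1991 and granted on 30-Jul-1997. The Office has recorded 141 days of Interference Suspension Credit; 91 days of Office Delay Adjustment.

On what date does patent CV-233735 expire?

(a) grant + 17 years → 30 July 2014.
(b) filing + 20 years → 8 February 2011.
Later of the two: 30 July 2014.
Interference Suspension Credit: +141 days → 18 December 2014.
Office Delay Adjustment: +91 days → 19 March 2015.

2015-03-19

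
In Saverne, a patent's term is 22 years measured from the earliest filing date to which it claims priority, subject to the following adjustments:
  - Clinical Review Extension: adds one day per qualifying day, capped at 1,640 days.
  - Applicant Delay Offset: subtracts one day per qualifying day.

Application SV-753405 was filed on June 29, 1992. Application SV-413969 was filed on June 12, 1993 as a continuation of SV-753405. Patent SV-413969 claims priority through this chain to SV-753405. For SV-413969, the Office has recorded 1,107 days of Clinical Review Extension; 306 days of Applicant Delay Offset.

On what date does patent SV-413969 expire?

Earliest priority filing: 29 June 1992.
Base term: 29 June 1992 + 22 years → 29 June 2014.
Clinical Review Extension: 1107 days (within the 1640-day cap) → +1107 days → 10 July 2017.
Applicant Delay Offset: −306 days → 7 September 2016.

September 7, 2016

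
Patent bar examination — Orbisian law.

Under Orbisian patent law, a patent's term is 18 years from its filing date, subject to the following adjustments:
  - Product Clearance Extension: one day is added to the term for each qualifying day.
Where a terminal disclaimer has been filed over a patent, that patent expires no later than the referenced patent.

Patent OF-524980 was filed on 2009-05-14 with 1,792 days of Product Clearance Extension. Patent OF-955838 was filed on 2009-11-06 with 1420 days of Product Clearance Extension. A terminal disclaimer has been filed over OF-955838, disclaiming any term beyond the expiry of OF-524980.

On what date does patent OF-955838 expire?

2031-09-26

Natural term of OF-955838:
  Base: filing + 18 years → 6 November 2027.
  Product Clearance Extension: +1420 days → 26 September 2031.
Expiry of referenced patent OF-524980:
  Base: filing + 18 years → 14 May 2027.
  Product Clearance Extension: +1792 days → 9 April 2032.
Terminal disclaimer: OF-955838 expires on the earlier of 26 September 2031 and 9 April 2032.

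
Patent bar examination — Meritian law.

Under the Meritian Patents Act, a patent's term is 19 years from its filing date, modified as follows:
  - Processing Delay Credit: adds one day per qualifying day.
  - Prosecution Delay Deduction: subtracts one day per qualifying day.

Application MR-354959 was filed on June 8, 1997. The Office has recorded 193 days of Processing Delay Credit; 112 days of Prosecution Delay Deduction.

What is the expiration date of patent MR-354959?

2016-08-28

Base term: filing date + 19 years → 8 June 2016.
Processing Delay Credit: +193 days → 18 December 2016.
Prosecution Delay Deduction: −112 days → 28 August 2016.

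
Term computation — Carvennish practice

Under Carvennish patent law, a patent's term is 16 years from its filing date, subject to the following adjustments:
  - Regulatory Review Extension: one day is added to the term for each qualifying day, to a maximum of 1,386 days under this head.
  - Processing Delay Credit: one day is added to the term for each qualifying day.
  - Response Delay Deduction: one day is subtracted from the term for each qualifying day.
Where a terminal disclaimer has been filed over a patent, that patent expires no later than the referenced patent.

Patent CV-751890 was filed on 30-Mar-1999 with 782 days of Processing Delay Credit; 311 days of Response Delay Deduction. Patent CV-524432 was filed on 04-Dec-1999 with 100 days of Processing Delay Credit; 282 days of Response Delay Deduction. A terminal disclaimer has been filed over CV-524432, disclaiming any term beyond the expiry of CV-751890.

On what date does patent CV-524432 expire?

June 5, 2015

Natural term of CV-524432:
  Base: filing + 16 years → 4 December 2015.
  Processing Delay Credit: +100 days → 13 March 2016.
  Response Delay Deduction: −282 days → 5 June 2015.
Expiry of referenced patent CV-751890:
  Base: filing + 16 years → 30 March 2015.
  Processing Delay Credit: +782 days → 20 May 2017.
  Response Delay Deduction: −311 days → 13 July 2016.
Terminal disclaimer: CV-524432 expires on the earlier of 5 June 2015 and 13 July 2016.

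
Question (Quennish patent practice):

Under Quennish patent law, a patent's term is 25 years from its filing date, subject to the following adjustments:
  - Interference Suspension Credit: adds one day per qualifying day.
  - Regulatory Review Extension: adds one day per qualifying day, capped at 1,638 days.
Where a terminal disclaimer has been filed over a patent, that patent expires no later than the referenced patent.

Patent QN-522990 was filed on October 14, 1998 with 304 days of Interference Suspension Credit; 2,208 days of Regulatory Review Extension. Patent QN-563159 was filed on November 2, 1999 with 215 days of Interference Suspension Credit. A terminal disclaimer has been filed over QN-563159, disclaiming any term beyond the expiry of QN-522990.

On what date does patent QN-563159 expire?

Natural term of QN-563159:
  Base: filing + 25 years → 2 November 2024.
  Interference Suspension Credit: +215 days → 5 June 2025.
Expiry of referenced patent QN-522990:
  Base: filing + 25 years → 14 October 2023.
  Interference Suspension Credit: +304 days → 13 August 2024.
  Regulatory Review Extension: 2208 days claimed exceeds the 1638-day cap, so +1638 days → 6 February 2029.
Terminal disclaimer: QN-563159 expires on the earlier of 5 June 2025 and 6 February 2029.

2025-06-05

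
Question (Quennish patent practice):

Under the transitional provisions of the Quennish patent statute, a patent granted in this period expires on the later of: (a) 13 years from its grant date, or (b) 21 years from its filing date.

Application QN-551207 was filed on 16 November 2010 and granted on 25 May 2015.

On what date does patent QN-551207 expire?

2031-11-16

(a) grant + 13 years → 25 May 2028.
(b) filing + 21 years → 16 November 2031.
Later of the two: 16 November 2031.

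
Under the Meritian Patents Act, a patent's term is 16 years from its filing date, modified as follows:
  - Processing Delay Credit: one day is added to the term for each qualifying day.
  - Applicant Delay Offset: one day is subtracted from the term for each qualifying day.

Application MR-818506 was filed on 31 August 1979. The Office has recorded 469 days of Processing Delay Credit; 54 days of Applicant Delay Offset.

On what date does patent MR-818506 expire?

Base term: filing date + 16 years → 31 August 1995.
Processing Delay Credit: +469 days → 12 December 1996.
Applicant Delay Offset: −54 days → 19 October 1996.

1996-10-19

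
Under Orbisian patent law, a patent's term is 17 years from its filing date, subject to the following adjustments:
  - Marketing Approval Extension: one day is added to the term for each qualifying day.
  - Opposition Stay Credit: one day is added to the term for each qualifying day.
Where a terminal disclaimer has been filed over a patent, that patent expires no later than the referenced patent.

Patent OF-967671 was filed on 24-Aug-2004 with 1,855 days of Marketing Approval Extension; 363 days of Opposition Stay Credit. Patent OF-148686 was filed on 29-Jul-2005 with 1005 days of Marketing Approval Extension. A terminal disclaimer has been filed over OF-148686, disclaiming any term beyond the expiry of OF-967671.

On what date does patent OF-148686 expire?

Natural term of OF-148686:
  Base: filing + 17 years → 29 July 2022.
  Marketing Approval Extension: +1005 days → 29 April 2025.
Expiry of referenced patent OF-967671:
  Base: filing + 17 years → 24 August 2021.
  Marketing Approval Extension: +1855 days → 22 September 2026.
  Opposition Stay Credit: +363 days → 20 September 2027.
Terminal disclaimer: OF-148686 expires on the earlier of 29 April 2025 and 20 September 2027.

2025-04-29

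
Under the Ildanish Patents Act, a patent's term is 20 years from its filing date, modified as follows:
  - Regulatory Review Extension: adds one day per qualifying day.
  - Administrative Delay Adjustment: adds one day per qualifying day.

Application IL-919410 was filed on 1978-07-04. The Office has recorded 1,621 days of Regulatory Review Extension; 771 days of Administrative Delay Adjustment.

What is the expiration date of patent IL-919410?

Base term: filing date + 20 years → 4 July 1998.
Regulatory Review Extension: +1621 days → 11 December 2002.
Administrative Delay Adjustment: +771 days → 20 January 2005.

January 20, 2005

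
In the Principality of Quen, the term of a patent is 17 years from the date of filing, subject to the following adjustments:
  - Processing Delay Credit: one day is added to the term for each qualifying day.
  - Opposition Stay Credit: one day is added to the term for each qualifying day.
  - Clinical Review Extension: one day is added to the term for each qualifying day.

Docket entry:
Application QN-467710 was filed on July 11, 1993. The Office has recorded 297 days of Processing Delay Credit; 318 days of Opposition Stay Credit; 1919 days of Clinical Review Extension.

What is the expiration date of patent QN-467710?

Base term: filing date + 17 years → 11 July 2010.
Processing Delay Credit: +297 days → 4 May 2011.
Opposition Stay Credit: +318 days → 17 March 2012.
Clinical Review Extension: +1919 days → 18 June 2017.

June 18, 2017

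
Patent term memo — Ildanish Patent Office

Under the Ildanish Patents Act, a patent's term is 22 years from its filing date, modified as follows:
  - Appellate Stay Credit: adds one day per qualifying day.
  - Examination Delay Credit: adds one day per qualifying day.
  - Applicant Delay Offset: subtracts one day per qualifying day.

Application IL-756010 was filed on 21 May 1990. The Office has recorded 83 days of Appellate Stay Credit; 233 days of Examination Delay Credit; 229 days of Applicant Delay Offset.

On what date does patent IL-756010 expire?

2012-08-16

Base term: filing date + 22 years → 21 May 2012.
Appellate Stay Credit: +83 days → 12 August 2012.
Examination Delay Credit: +233 days → 2 April 2013.
Applicant Delay Offset: −229 days → 16 August 2012.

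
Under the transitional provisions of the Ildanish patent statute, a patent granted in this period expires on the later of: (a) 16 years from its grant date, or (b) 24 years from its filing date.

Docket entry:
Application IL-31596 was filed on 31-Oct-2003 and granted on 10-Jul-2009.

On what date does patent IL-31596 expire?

2027-10-31

(a) grant + 16 years → 10 July 2025.
(b) filing + 24 years → 31 October 2027.
Later of the two: 31 October 2027.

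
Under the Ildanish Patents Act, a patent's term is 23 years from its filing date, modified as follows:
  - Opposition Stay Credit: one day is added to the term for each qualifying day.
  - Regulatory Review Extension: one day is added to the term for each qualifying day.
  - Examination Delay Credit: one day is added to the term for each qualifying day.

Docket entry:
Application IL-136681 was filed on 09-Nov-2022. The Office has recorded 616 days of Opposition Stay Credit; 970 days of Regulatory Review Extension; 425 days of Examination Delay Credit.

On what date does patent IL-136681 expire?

2051-05-13

Base term: filing date + 23 years → 9 November 2045.
Opposition Stay Credit: +616 days → 18 July 2047.
Regulatory Review Extension: +970 days → 14 March 2050.
Examination Delay Credit: +425 days → 13 May 2051.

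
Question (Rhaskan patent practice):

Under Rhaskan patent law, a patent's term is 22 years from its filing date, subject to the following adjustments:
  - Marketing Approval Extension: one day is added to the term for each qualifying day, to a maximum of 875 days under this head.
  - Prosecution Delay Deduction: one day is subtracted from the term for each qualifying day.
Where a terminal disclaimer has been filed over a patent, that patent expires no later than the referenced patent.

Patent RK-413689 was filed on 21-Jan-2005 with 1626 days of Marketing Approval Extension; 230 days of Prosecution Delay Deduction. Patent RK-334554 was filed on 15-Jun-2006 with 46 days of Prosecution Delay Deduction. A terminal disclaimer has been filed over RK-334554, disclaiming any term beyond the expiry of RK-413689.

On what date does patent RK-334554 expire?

Natural term of RK-334554:
  Base: filing + 22 years → 15 June 2028.
  Prosecution Delay Deduction: −46 days → 30 April 2028.
Expiry of referenced patent RK-413689:
  Base: filing + 22 years → 21 January 2027.
  Marketing Approval Extension: 1626 days claimed exceeds the 875-day cap, so +875 days → 14 June 2029.
  Prosecution Delay Deduction: −230 days → 27 October 2028.
Terminal disclaimer: RK-334554 expires on the earlier of 30 April 2028 and 27 October 2028.

2028-04-30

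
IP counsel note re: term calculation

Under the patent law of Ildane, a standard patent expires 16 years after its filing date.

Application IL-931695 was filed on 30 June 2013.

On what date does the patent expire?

Filing date + 16 years → 30 June 2029.

June 30, 2029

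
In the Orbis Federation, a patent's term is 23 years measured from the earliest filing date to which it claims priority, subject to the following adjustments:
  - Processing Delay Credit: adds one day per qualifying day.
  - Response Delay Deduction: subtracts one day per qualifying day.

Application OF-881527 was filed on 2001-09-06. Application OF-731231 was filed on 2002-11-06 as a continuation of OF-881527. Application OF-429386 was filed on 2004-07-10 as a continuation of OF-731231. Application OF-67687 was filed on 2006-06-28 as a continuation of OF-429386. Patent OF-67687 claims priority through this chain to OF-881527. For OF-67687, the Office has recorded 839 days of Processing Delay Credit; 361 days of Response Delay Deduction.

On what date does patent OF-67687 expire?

2025-12-28

Earliest priority filing: 6 September 2001.
Base term: 6 September 2001 + 23 years → 6 September 2024.
Processing Delay Credit: +839 days → 24 December 2026.
Response Delay Deduction: −361 days → 28 December 2025.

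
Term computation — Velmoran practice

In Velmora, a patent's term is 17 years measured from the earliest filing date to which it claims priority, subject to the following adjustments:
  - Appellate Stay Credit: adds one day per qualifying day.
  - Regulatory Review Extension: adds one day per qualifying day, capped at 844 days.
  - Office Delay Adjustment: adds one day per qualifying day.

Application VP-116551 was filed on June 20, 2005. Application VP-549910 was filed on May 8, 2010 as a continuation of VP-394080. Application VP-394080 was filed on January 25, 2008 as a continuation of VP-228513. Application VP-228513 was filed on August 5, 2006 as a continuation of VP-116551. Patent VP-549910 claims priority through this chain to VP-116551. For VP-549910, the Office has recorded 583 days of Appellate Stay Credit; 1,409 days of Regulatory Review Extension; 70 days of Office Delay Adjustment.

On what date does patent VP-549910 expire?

2026-07-26

Earliest priority filing: 20 June 2005.
Base term: 20 June 2005 + 17 years → 20 June 2022.
Appellate Stay Credit: +583 days → 24 January 2024.
Regulatory Review Extension: 1409 days claimed exceeds the 844-day cap, so +844 days → 17 May 2026.
Office Delay Adjustment: +70 days → 26 July 2026.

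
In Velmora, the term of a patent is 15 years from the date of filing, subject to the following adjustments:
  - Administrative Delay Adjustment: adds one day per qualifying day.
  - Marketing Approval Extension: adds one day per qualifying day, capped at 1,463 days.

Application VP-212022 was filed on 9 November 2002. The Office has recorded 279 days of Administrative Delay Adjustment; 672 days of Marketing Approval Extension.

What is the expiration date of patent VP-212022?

Base term: filing date + 15 years → 9 November 2017.
Administrative Delay Adjustment: +279 days → 15 August 2018.
Marketing Approval Extension: 672 days (within the 1463-day cap) → +672 days → 17 June 2020.

2020-06-17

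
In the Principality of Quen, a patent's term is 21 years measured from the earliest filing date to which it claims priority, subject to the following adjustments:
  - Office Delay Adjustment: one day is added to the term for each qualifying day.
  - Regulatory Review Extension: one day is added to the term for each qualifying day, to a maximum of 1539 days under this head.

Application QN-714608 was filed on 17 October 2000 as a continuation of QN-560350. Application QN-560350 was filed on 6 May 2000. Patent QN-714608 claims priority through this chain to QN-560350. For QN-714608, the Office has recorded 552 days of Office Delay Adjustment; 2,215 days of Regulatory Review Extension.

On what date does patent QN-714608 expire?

2027-01-26

Earliest priority filing: 6 May 2000.
Base term: 6 May 2000 + 21 years → 6 May 2021.
Office Delay Adjustment: +552 days → 9 November 2022.
Regulatory Review Extension: 2215 days claimed exceeds the 1539-day cap, so +1539 days → 26 January 2027.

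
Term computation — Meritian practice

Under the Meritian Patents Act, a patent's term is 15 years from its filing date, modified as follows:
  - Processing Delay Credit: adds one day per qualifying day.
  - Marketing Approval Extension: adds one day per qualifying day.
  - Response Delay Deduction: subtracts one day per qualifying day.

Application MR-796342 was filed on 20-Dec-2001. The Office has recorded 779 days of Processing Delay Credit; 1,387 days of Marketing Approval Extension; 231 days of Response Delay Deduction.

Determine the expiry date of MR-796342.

Base term: filing date + 15 years → 20 December 2016.
Processing Delay Credit: +779 days → 7 February 2019.
Marketing Approval Extension: +1387 days → 25 November 2022.
Response Delay Deduction: −231 days → 8 April 2022.

April 8, 2022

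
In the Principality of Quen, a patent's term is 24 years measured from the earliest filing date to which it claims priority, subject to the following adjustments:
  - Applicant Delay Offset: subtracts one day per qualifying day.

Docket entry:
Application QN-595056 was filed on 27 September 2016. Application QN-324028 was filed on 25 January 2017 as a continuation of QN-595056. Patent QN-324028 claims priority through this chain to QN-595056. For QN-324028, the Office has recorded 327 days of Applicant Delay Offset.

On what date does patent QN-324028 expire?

November 5, 2039

Earliest priority filing: 27 September 2016.
Base term: 27 September 2016 + 24 years → 27 September 2040.
Applicant Delay Offset: −327 days → 5 November 2039.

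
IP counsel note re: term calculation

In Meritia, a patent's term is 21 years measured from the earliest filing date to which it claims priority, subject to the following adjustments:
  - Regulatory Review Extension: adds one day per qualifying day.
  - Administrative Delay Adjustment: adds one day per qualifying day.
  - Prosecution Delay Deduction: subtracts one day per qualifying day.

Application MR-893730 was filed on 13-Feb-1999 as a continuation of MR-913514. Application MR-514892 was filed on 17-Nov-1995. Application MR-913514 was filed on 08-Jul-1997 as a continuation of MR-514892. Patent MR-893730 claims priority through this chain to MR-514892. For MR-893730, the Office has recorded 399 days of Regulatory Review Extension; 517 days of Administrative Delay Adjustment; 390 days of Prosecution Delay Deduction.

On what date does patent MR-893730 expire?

Earliest priority filing: 17 November 1995.
Base term: 17 November 1995 + 21 years → 17 November 2016.
Regulatory Review Extension: +399 days → 21 December 2017.
Administrative Delay Adjustment: +517 days → 22 May 2019.
Prosecution Delay Deduction: −390 days → 27 April 2018.

April 27, 2018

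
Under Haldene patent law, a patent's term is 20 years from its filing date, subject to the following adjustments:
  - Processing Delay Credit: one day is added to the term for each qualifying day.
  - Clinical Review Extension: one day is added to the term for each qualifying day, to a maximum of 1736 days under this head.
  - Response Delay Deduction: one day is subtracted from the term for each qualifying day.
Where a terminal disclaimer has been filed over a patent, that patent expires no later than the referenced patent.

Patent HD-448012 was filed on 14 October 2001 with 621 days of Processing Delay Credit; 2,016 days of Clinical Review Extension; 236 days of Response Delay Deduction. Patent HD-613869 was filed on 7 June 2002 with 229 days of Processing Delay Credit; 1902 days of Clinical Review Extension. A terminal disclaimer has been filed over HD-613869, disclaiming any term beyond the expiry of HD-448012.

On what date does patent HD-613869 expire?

Natural term of HD-613869:
  Base: filing + 20 years → 7 June 2022.
  Processing Delay Credit: +229 days → 22 January 2023.
  Clinical Review Extension: 1902 days claimed exceeds the 1736-day cap, so +1736 days → 24 October 2027.
Expiry of referenced patent HD-448012:
  Base: filing + 20 years → 14 October 2021.
  Processing Delay Credit: +621 days → 27 June 2023.
  Clinical Review Extension: 2016 days claimed exceeds the 1736-day cap, so +1736 days → 28 March 2028.
  Response Delay Deduction: −236 days → 5 August 2027.
Terminal disclaimer: HD-613869 expires on the earlier of 24 October 2027 and 5 August 2027.

August 5, 2027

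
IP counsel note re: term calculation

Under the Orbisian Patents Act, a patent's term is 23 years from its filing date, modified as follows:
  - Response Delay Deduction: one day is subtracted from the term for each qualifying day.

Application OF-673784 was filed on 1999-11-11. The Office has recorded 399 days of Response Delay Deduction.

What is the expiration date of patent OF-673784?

2021-10-08

Base term: filing date + 23 years → 11 November 2022.
Response Delay Deduction: −399 days → 8 October 2021.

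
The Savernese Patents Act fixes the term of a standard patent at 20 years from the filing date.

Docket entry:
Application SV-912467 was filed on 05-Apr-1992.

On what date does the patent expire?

Filing date + 20 years → 5 April 2012.

April 5, 2012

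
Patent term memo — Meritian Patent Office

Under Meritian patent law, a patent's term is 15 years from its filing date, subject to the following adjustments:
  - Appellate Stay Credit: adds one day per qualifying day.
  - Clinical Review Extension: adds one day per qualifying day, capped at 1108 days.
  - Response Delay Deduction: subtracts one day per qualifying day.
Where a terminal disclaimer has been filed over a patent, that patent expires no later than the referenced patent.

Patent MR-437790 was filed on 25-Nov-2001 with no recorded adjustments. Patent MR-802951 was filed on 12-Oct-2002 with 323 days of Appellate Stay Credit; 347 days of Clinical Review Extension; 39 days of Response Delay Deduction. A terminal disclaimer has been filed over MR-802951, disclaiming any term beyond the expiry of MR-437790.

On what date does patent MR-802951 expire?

Natural term of MR-802951:
  Base: filing + 15 years → 12 October 2017.
  Appellate Stay Credit: +323 days → 31 August 2018.
  Clinical Review Extension: 347 days (within the 1108-day cap) → +347 days → 13 August 2019.
  Response Delay Deduction: −39 days → 5 July 2019.
Expiry of referenced patent MR-437790:
  Base: filing + 15 years → 25 November 2016.
Terminal disclaimer: MR-802951 expires on the earlier of 5 July 2019 and 25 November 2016.

November 25, 2016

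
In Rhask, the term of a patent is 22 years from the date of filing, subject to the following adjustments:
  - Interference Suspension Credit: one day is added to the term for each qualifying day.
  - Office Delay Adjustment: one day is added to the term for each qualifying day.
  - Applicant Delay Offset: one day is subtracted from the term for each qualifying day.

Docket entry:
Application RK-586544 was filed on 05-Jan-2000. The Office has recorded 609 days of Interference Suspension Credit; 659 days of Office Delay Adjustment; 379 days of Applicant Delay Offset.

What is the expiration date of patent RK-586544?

Base term: filing date + 22 years → 5 January 2022.
Interference Suspension Credit: +609 days → 6 September 2023.
Office Delay Adjustment: +659 days → 26 June 2025.
Applicant Delay Offset: −379 days → 12 June 2024.

June 12, 2024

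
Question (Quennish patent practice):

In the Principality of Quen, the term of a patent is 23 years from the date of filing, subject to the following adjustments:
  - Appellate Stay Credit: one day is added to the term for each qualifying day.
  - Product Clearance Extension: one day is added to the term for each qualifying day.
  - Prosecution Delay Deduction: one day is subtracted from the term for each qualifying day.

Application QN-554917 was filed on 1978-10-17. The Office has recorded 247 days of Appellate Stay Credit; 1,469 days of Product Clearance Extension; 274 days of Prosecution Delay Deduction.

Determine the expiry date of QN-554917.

2005-09-28

Base term: filing date + 23 years → 17 October 2001.
Appellate Stay Credit: +247 days → 21 June 2002.
Product Clearance Extension: +1469 days → 29 June 2006.
Prosecution Delay Deduction: −274 days → 28 September 2005.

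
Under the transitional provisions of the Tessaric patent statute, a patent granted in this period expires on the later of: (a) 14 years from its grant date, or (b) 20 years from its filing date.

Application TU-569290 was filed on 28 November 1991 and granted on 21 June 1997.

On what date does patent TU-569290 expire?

2011-11-28

(a) grant + 14 years → 21 June 2011.
(b) filing + 20 years → 28 November 2011.
Later of the two: 28 November 2011.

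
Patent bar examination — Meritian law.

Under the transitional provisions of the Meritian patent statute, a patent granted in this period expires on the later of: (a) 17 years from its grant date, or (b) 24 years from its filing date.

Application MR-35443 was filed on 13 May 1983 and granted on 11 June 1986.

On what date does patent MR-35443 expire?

(a) grant + 17 years → 11 June 2003.
(b) filing + 24 years → 13 May 2007.
Later of the two: 13 May 2007.

May 13, 2007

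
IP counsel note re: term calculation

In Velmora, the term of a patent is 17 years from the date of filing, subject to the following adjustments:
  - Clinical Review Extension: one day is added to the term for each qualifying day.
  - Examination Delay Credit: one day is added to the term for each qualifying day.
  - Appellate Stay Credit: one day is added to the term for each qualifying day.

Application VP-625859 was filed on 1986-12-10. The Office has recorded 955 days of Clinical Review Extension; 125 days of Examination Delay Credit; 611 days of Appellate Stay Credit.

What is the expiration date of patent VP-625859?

2008-07-27

Base term: filing date + 17 years → 10 December 2003.
Clinical Review Extension: +955 days → 22 July 2006.
Examination Delay Credit: +125 days → 24 November 2006.
Appellate Stay Credit: +611 days → 27 July 2008.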